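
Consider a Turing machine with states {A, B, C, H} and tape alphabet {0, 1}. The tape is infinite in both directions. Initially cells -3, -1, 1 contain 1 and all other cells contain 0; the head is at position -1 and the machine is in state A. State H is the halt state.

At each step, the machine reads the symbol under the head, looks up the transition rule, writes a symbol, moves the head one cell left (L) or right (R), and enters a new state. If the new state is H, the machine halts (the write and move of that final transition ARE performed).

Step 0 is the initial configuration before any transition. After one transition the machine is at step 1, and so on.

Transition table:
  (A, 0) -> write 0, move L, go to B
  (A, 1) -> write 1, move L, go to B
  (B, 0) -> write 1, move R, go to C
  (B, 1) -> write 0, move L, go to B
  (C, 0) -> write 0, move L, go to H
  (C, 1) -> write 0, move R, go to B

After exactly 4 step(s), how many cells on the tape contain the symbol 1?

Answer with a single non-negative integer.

Answer: 4

Derivation:
Step 1: in state A at pos -1, read 1 -> (A,1)->write 1,move L,goto B. Now: state=B, head=-2, tape[-4..2]=0101010 (head:   ^)
Step 2: in state B at pos -2, read 0 -> (B,0)->write 1,move R,goto C. Now: state=C, head=-1, tape[-4..2]=0111010 (head:    ^)
Step 3: in state C at pos -1, read 1 -> (C,1)->write 0,move R,goto B. Now: state=B, head=0, tape[-4..2]=0110010 (head:     ^)
Step 4: in state B at pos 0, read 0 -> (B,0)->write 1,move R,goto C. Now: state=C, head=1, tape[-4..2]=0110110 (head:      ^)
Cells containing 1 after step 4: {-3, -2, 0, 1} -> 4 cell(s)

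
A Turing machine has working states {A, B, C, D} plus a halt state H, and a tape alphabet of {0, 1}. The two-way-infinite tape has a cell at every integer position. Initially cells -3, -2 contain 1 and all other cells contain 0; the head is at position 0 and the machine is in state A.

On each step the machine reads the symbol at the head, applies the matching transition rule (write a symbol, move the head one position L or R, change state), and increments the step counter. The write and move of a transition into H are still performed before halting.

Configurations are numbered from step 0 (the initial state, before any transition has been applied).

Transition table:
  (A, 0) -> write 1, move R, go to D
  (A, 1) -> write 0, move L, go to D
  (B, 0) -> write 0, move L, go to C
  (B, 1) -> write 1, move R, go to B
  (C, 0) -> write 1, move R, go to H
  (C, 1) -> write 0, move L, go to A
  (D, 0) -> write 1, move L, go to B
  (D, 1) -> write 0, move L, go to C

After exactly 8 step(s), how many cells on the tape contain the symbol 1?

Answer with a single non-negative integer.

Step 1: in state A at pos 0, read 0 -> (A,0)->write 1,move R,goto D. Now: state=D, head=1, tape[-4..2]=0110100 (head:      ^)
Step 2: in state D at pos 1, read 0 -> (D,0)->write 1,move L,goto B. Now: state=B, head=0, tape[-4..2]=0110110 (head:     ^)
Step 3: in state B at pos 0, read 1 -> (B,1)->write 1,move R,goto B. Now: state=B, head=1, tape[-4..2]=0110110 (head:      ^)
Step 4: in state B at pos 1, read 1 -> (B,1)->write 1,move R,goto B. Now: state=B, head=2, tape[-4..3]=01101100 (head:       ^)
Step 5: in state B at pos 2, read 0 -> (B,0)->write 0,move L,goto C. Now: state=C, head=1, tape[-4..3]=01101100 (head:      ^)
Step 6: in state C at pos 1, read 1 -> (C,1)->write 0,move L,goto A. Now: state=A, head=0, tape[-4..3]=01101000 (head:     ^)
Step 7: in state A at pos 0, read 1 -> (A,1)->write 0,move L,goto D. Now: state=D, head=-1, tape[-4..3]=01100000 (head:    ^)
Step 8: in state D at pos -1, read 0 -> (D,0)->write 1,move L,goto B. Now: state=B, head=-2, tape[-4..3]=01110000 (head:   ^)
Cells containing 1 after step 8: {-3, -2, -1} -> 3 cell(s)

Answer: 3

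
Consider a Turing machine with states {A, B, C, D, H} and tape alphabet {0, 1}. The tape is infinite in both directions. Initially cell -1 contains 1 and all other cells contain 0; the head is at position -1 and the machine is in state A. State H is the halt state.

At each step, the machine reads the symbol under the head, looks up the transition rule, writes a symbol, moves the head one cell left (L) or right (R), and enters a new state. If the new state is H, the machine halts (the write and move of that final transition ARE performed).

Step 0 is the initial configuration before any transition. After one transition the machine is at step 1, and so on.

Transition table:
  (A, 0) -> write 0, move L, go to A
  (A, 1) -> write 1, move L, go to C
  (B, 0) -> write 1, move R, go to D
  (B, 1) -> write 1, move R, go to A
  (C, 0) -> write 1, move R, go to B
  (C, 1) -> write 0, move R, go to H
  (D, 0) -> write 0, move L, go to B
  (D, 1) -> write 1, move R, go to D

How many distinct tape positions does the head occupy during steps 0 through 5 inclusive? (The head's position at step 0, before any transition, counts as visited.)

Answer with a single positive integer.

Answer: 3

Derivation:
Step 1: in state A at pos -1, read 1 -> (A,1)->write 1,move L,goto C. Now: state=C, head=-2, tape[-3..0]=0010 (head:  ^)
Step 2: in state C at pos -2, read 0 -> (C,0)->write 1,move R,goto B. Now: state=B, head=-1, tape[-3..0]=0110 (head:   ^)
Step 3: in state B at pos -1, read 1 -> (B,1)->write 1,move R,goto A. Now: state=A, head=0, tape[-3..1]=01100 (head:    ^)
Step 4: in state A at pos 0, read 0 -> (A,0)->write 0,move L,goto A. Now: state=A, head=-1, tape[-3..1]=01100 (head:   ^)
Step 5: in state A at pos -1, read 1 -> (A,1)->write 1,move L,goto C. Now: state=C, head=-2, tape[-3..1]=01100 (head:  ^)
Head positions at steps 0..5: starting at -1, distinct positions visited = {-2, -1, 0} -> 3 position(s)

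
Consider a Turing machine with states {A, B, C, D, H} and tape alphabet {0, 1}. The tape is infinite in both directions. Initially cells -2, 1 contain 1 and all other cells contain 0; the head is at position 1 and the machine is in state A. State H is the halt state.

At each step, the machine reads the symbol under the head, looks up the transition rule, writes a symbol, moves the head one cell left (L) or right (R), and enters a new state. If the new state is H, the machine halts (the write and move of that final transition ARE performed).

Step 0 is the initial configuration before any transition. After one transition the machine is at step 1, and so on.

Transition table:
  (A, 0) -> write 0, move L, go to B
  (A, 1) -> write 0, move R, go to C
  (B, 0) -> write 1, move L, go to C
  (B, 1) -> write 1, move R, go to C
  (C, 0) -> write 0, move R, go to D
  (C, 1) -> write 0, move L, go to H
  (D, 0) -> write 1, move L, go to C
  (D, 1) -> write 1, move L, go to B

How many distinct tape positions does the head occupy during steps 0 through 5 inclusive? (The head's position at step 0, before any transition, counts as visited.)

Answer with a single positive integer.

Step 1: in state A at pos 1, read 1 -> (A,1)->write 0,move R,goto C. Now: state=C, head=2, tape[-3..3]=0100000 (head:      ^)
Step 2: in state C at pos 2, read 0 -> (C,0)->write 0,move R,goto D. Now: state=D, head=3, tape[-3..4]=01000000 (head:       ^)
Step 3: in state D at pos 3, read 0 -> (D,0)->write 1,move L,goto C. Now: state=C, head=2, tape[-3..4]=01000010 (head:      ^)
Step 4: in state C at pos 2, read 0 -> (C,0)->write 0,move R,goto D. Now: state=D, head=3, tape[-3..4]=01000010 (head:       ^)
Step 5: in state D at pos 3, read 1 -> (D,1)->write 1,move L,goto B. Now: state=B, head=2, tape[-3..4]=01000010 (head:      ^)
Head positions at steps 0..5: starting at 1, distinct positions visited = {1, 2, 3} -> 3 position(s)

Answer: 3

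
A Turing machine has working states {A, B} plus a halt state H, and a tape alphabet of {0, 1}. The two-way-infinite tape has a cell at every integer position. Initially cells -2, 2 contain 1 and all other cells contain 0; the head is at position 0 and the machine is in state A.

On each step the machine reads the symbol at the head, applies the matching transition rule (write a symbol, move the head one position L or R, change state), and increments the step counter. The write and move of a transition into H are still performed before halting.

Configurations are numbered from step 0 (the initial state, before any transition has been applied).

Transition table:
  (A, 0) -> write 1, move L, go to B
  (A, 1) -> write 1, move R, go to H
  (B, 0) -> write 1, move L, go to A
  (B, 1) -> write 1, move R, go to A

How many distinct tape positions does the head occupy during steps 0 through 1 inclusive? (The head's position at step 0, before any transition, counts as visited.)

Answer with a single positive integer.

Answer: 2

Derivation:
Step 1: in state A at pos 0, read 0 -> (A,0)->write 1,move L,goto B. Now: state=B, head=-1, tape[-3..3]=0101010 (head:   ^)
Head positions at steps 0..1: starting at 0, distinct positions visited = {-1, 0} -> 2 position(s)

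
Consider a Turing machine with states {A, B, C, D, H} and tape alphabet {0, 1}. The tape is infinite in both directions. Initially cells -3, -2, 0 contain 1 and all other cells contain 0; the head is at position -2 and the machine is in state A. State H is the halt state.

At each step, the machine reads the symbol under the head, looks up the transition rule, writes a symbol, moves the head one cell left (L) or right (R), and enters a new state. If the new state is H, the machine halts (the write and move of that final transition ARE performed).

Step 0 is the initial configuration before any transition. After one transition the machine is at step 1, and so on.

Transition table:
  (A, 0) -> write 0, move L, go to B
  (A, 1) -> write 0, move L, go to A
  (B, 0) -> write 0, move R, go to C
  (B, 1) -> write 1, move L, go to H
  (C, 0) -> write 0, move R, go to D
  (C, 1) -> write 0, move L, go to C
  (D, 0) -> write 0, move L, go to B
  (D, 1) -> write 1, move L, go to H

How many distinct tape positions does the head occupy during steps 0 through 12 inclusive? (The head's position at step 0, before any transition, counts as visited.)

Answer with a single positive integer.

Answer: 5

Derivation:
Step 1: in state A at pos -2, read 1 -> (A,1)->write 0,move L,goto A. Now: state=A, head=-3, tape[-4..1]=010010 (head:  ^)
Step 2: in state A at pos -3, read 1 -> (A,1)->write 0,move L,goto A. Now: state=A, head=-4, tape[-5..1]=0000010 (head:  ^)
Step 3: in state A at pos -4, read 0 -> (A,0)->write 0,move L,goto B. Now: state=B, head=-5, tape[-6..1]=00000010 (head:  ^)
Step 4: in state B at pos -5, read 0 -> (B,0)->write 0,move R,goto C. Now: state=C, head=-4, tape[-6..1]=00000010 (head:   ^)
Step 5: in state C at pos -4, read 0 -> (C,0)->write 0,move R,goto D. Now: state=D, head=-3, tape[-6..1]=00000010 (head:    ^)
Step 6: in state D at pos -3, read 0 -> (D,0)->write 0,move L,goto B. Now: state=B, head=-4, tape[-6..1]=00000010 (head:   ^)
Step 7: in state B at pos -4, read 0 -> (B,0)->write 0,move R,goto C. Now: state=C, head=-3, tape[-6..1]=00000010 (head:    ^)
Step 8: in state C at pos -3, read 0 -> (C,0)->write 0,move R,goto D. Now: state=D, head=-2, tape[-6..1]=00000010 (head:     ^)
Step 9: in state D at pos -2, read 0 -> (D,0)->write 0,move L,goto B. Now: state=B, head=-3, tape[-6..1]=00000010 (head:    ^)
Step 10: in state B at pos -3, read 0 -> (B,0)->write 0,move R,goto C. Now: state=C, head=-2, tape[-6..1]=00000010 (head:     ^)
Step 11: in state C at pos -2, read 0 -> (C,0)->write 0,move R,goto D. Now: state=D, head=-1, tape[-6..1]=00000010 (head:      ^)
Step 12: in state D at pos -1, read 0 -> (D,0)->write 0,move L,goto B. Now: state=B, head=-2, tape[-6..1]=00000010 (head:     ^)
Head positions at steps 0..12: starting at -2, distinct positions visited = {-5, -4, -3, -2, -1} -> 5 position(s)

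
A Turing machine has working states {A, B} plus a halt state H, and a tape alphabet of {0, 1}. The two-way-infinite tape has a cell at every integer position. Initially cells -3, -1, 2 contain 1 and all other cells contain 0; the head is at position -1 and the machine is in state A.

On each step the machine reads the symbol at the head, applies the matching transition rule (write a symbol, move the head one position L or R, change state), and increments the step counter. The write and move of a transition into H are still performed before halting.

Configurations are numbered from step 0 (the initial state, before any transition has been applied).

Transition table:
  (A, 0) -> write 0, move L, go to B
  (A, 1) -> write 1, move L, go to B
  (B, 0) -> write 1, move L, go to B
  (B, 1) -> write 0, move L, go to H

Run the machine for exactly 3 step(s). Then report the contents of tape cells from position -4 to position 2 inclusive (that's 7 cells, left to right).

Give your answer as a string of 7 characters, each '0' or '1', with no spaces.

Step 1: in state A at pos -1, read 1 -> (A,1)->write 1,move L,goto B. Now: state=B, head=-2, tape[-4..3]=01010010 (head:   ^)
Step 2: in state B at pos -2, read 0 -> (B,0)->write 1,move L,goto B. Now: state=B, head=-3, tape[-4..3]=01110010 (head:  ^)
Step 3: in state B at pos -3, read 1 -> (B,1)->write 0,move L,goto H. Now: state=H, head=-4, tape[-5..3]=000110010 (head:  ^)

Answer: 0011001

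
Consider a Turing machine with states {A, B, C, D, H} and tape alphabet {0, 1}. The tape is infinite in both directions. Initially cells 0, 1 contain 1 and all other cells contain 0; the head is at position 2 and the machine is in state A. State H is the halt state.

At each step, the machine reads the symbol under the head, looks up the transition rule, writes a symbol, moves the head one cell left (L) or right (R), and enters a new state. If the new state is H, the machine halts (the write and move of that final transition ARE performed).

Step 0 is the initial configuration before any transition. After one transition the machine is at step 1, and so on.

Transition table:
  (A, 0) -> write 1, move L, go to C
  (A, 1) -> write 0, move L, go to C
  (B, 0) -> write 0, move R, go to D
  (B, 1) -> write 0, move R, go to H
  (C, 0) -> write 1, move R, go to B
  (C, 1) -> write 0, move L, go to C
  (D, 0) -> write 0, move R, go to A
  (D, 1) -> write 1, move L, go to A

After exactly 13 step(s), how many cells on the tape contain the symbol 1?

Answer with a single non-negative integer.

Answer: 3

Derivation:
Step 1: in state A at pos 2, read 0 -> (A,0)->write 1,move L,goto C. Now: state=C, head=1, tape[-1..3]=01110 (head:   ^)
Step 2: in state C at pos 1, read 1 -> (C,1)->write 0,move L,goto C. Now: state=C, head=0, tape[-1..3]=01010 (head:  ^)
Step 3: in state C at pos 0, read 1 -> (C,1)->write 0,move L,goto C. Now: state=C, head=-1, tape[-2..3]=000010 (head:  ^)
Step 4: in state C at pos -1, read 0 -> (C,0)->write 1,move R,goto B. Now: state=B, head=0, tape[-2..3]=010010 (head:   ^)
Step 5: in state B at pos 0, read 0 -> (B,0)->write 0,move R,goto D. Now: state=D, head=1, tape[-2..3]=010010 (head:    ^)
Step 6: in state D at pos 1, read 0 -> (D,0)->write 0,move R,goto A. Now: state=A, head=2, tape[-2..3]=010010 (head:     ^)
Step 7: in state A at pos 2, read 1 -> (A,1)->write 0,move L,goto C. Now: state=C, head=1, tape[-2..3]=010000 (head:    ^)
Step 8: in state C at pos 1, read 0 -> (C,0)->write 1,move R,goto B. Now: state=B, head=2, tape[-2..3]=010100 (head:     ^)
Step 9: in state B at pos 2, read 0 -> (B,0)->write 0,move R,goto D. Now: state=D, head=3, tape[-2..4]=0101000 (head:      ^)
Step 10: in state D at pos 3, read 0 -> (D,0)->write 0,move R,goto A. Now: state=A, head=4, tape[-2..5]=01010000 (head:       ^)
Step 11: in state A at pos 4, read 0 -> (A,0)->write 1,move L,goto C. Now: state=C, head=3, tape[-2..5]=01010010 (head:      ^)
Step 12: in state C at pos 3, read 0 -> (C,0)->write 1,move R,goto B. Now: state=B, head=4, tape[-2..5]=01010110 (head:       ^)
Step 13: in state B at pos 4, read 1 -> (B,1)->write 0,move R,goto H. Now: state=H, head=5, tape[-2..6]=010101000 (head:        ^)
Cells containing 1 after step 13: {-1, 1, 3} -> 3 cell(s)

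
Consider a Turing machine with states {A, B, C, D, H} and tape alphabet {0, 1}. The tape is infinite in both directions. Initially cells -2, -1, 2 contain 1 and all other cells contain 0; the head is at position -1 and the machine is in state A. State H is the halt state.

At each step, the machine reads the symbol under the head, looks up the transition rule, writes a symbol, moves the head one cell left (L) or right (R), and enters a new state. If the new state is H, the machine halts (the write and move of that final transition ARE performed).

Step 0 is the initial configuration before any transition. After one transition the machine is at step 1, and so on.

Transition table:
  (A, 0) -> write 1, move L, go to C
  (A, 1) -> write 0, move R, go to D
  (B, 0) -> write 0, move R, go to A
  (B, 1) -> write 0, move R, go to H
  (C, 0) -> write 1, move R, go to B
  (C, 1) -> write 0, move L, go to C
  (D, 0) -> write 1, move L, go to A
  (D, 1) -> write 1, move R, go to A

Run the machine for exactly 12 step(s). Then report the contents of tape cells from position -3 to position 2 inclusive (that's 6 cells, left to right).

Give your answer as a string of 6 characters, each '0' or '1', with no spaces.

Answer: 101011

Derivation:
Step 1: in state A at pos -1, read 1 -> (A,1)->write 0,move R,goto D. Now: state=D, head=0, tape[-3..3]=0100010 (head:    ^)
Step 2: in state D at pos 0, read 0 -> (D,0)->write 1,move L,goto A. Now: state=A, head=-1, tape[-3..3]=0101010 (head:   ^)
Step 3: in state A at pos -1, read 0 -> (A,0)->write 1,move L,goto C. Now: state=C, head=-2, tape[-3..3]=0111010 (head:  ^)
Step 4: in state C at pos -2, read 1 -> (C,1)->write 0,move L,goto C. Now: state=C, head=-3, tape[-4..3]=00011010 (head:  ^)
Step 5: in state C at pos -3, read 0 -> (C,0)->write 1,move R,goto B. Now: state=B, head=-2, tape[-4..3]=01011010 (head:   ^)
Step 6: in state B at pos -2, read 0 -> (B,0)->write 0,move R,goto A. Now: state=A, head=-1, tape[-4..3]=01011010 (head:    ^)
Step 7: in state A at pos -1, read 1 -> (A,1)->write 0,move R,goto D. Now: state=D, head=0, tape[-4..3]=01001010 (head:     ^)
Step 8: in state D at pos 0, read 1 -> (D,1)->write 1,move R,goto A. Now: state=A, head=1, tape[-4..3]=01001010 (head:      ^)
Step 9: in state A at pos 1, read 0 -> (A,0)->write 1,move L,goto C. Now: state=C, head=0, tape[-4..3]=01001110 (head:     ^)
Step 10: in state C at pos 0, read 1 -> (C,1)->write 0,move L,goto C. Now: state=C, head=-1, tape[-4..3]=01000110 (head:    ^)
Step 11: in state C at pos -1, read 0 -> (C,0)->write 1,move R,goto B. Now: state=B, head=0, tape[-4..3]=01010110 (head:     ^)
Step 12: in state B at pos 0, read 0 -> (B,0)->write 0,move R,goto A. Now: state=A, head=1, tape[-4..3]=01010110 (head:      ^)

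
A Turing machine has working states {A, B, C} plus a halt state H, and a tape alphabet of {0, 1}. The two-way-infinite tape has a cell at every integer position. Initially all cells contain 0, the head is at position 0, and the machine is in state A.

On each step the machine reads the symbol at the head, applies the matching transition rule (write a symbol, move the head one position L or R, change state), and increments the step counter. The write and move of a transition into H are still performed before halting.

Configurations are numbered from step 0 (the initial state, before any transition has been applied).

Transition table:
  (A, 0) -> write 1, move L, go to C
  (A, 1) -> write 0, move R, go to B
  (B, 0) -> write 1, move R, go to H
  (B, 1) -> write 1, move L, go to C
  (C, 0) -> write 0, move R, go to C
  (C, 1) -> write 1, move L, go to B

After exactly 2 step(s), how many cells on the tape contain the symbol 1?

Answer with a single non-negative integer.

Step 1: in state A at pos 0, read 0 -> (A,0)->write 1,move L,goto C. Now: state=C, head=-1, tape[-2..1]=0010 (head:  ^)
Step 2: in state C at pos -1, read 0 -> (C,0)->write 0,move R,goto C. Now: state=C, head=0, tape[-2..1]=0010 (head:   ^)
Cells containing 1 after step 2: {0} -> 1 cell(s)

Answer: 1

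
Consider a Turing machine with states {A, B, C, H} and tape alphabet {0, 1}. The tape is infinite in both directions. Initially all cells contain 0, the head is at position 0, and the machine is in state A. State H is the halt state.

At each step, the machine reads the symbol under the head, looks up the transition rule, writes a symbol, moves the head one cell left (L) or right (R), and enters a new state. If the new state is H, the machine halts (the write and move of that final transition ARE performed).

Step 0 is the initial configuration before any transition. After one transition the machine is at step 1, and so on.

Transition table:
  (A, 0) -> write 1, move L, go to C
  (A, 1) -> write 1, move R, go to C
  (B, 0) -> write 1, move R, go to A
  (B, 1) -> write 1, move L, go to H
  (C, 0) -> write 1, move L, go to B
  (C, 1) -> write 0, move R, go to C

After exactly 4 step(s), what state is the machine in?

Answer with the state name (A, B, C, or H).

Step 1: in state A at pos 0, read 0 -> (A,0)->write 1,move L,goto C. Now: state=C, head=-1, tape[-2..1]=0010 (head:  ^)
Step 2: in state C at pos -1, read 0 -> (C,0)->write 1,move L,goto B. Now: state=B, head=-2, tape[-3..1]=00110 (head:  ^)
Step 3: in state B at pos -2, read 0 -> (B,0)->write 1,move R,goto A. Now: state=A, head=-1, tape[-3..1]=01110 (head:   ^)
Step 4: in state A at pos -1, read 1 -> (A,1)->write 1,move R,goto C. Now: state=C, head=0, tape[-3..1]=01110 (head:    ^)

Answer: C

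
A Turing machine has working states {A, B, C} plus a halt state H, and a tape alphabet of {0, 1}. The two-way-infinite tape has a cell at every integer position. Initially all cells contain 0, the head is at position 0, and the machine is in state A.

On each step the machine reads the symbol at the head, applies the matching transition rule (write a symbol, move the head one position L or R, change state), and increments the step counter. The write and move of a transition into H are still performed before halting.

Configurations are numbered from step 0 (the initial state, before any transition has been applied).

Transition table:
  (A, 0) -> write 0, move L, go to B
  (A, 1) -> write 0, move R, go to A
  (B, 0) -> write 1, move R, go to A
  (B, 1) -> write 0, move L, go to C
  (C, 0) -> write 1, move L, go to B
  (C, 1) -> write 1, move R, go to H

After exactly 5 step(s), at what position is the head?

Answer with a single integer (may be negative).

Step 1: in state A at pos 0, read 0 -> (A,0)->write 0,move L,goto B. Now: state=B, head=-1, tape[-2..1]=0000 (head:  ^)
Step 2: in state B at pos -1, read 0 -> (B,0)->write 1,move R,goto A. Now: state=A, head=0, tape[-2..1]=0100 (head:   ^)
Step 3: in state A at pos 0, read 0 -> (A,0)->write 0,move L,goto B. Now: state=B, head=-1, tape[-2..1]=0100 (head:  ^)
Step 4: in state B at pos -1, read 1 -> (B,1)->write 0,move L,goto C. Now: state=C, head=-2, tape[-3..1]=00000 (head:  ^)
Step 5: in state C at pos -2, read 0 -> (C,0)->write 1,move L,goto B. Now: state=B, head=-3, tape[-4..1]=001000 (head:  ^)

Answer: -3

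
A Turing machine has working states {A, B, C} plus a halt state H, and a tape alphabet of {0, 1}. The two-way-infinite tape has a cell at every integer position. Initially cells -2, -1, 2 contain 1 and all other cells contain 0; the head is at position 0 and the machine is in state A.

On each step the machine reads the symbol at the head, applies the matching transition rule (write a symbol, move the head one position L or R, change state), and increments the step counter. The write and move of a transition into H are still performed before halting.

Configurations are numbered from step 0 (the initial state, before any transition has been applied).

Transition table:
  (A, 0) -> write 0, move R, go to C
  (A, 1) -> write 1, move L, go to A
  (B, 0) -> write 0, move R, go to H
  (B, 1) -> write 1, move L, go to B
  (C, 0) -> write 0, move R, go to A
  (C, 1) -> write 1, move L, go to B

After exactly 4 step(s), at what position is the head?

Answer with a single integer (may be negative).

Answer: 2

Derivation:
Step 1: in state A at pos 0, read 0 -> (A,0)->write 0,move R,goto C. Now: state=C, head=1, tape[-3..3]=0110010 (head:     ^)
Step 2: in state C at pos 1, read 0 -> (C,0)->write 0,move R,goto A. Now: state=A, head=2, tape[-3..3]=0110010 (head:      ^)
Step 3: in state A at pos 2, read 1 -> (A,1)->write 1,move L,goto A. Now: state=A, head=1, tape[-3..3]=0110010 (head:     ^)
Step 4: in state A at pos 1, read 0 -> (A,0)->write 0,move R,goto C. Now: state=C, head=2, tape[-3..3]=0110010 (head:      ^)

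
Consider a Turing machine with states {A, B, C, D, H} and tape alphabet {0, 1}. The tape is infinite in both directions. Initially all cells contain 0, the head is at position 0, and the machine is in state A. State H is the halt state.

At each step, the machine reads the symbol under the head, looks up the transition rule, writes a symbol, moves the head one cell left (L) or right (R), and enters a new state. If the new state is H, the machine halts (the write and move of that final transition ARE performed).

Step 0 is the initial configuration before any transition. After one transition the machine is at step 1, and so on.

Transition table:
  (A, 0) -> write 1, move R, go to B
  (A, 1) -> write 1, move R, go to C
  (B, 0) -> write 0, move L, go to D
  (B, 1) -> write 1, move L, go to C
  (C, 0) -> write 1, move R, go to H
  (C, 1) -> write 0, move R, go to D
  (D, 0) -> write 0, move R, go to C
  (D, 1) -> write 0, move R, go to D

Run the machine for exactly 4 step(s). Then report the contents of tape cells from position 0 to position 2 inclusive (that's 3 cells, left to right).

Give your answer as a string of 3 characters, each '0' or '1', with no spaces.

Step 1: in state A at pos 0, read 0 -> (A,0)->write 1,move R,goto B. Now: state=B, head=1, tape[-1..2]=0100 (head:   ^)
Step 2: in state B at pos 1, read 0 -> (B,0)->write 0,move L,goto D. Now: state=D, head=0, tape[-1..2]=0100 (head:  ^)
Step 3: in state D at pos 0, read 1 -> (D,1)->write 0,move R,goto D. Now: state=D, head=1, tape[-1..2]=0000 (head:   ^)
Step 4: in state D at pos 1, read 0 -> (D,0)->write 0,move R,goto C. Now: state=C, head=2, tape[-1..3]=00000 (head:    ^)

Answer: 000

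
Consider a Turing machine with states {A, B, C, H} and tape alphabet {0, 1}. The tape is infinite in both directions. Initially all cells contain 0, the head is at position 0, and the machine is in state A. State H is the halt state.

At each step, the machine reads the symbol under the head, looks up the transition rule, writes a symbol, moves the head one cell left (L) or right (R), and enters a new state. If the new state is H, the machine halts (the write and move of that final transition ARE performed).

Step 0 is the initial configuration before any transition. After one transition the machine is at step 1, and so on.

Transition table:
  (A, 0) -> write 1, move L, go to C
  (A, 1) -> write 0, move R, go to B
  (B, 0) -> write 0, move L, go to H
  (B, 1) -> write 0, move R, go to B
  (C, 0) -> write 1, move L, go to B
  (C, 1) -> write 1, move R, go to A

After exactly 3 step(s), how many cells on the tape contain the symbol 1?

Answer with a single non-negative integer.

Answer: 2

Derivation:
Step 1: in state A at pos 0, read 0 -> (A,0)->write 1,move L,goto C. Now: state=C, head=-1, tape[-2..1]=0010 (head:  ^)
Step 2: in state C at pos -1, read 0 -> (C,0)->write 1,move L,goto B. Now: state=B, head=-2, tape[-3..1]=00110 (head:  ^)
Step 3: in state B at pos -2, read 0 -> (B,0)->write 0,move L,goto H. Now: state=H, head=-3, tape[-4..1]=000110 (head:  ^)
Cells containing 1 after step 3: {-1, 0} -> 2 cell(s)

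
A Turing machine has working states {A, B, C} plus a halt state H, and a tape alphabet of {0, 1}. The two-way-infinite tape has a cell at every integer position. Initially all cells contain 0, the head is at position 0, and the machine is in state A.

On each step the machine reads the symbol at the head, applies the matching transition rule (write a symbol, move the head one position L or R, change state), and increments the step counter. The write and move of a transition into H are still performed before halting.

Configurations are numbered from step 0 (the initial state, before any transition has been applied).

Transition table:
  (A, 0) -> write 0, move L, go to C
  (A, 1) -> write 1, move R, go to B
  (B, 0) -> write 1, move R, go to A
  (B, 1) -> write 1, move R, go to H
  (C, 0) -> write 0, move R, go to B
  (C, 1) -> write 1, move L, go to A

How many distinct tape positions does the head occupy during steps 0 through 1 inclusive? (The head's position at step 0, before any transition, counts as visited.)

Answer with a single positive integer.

Answer: 2

Derivation:
Step 1: in state A at pos 0, read 0 -> (A,0)->write 0,move L,goto C. Now: state=C, head=-1, tape[-2..1]=0000 (head:  ^)
Head positions at steps 0..1: starting at 0, distinct positions visited = {-1, 0} -> 2 position(s)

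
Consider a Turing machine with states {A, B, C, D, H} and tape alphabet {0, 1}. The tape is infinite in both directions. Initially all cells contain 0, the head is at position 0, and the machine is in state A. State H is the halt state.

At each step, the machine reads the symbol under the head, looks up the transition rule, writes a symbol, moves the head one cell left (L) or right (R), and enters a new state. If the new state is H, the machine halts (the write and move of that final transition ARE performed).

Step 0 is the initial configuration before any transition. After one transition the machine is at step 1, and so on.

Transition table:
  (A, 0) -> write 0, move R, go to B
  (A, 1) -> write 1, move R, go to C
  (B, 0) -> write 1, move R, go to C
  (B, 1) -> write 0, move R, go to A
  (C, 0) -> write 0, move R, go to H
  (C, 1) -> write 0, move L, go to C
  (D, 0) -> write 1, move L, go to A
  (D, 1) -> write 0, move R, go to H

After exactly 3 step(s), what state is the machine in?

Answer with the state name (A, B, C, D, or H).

Step 1: in state A at pos 0, read 0 -> (A,0)->write 0,move R,goto B. Now: state=B, head=1, tape[-1..2]=0000 (head:   ^)
Step 2: in state B at pos 1, read 0 -> (B,0)->write 1,move R,goto C. Now: state=C, head=2, tape[-1..3]=00100 (head:    ^)
Step 3: in state C at pos 2, read 0 -> (C,0)->write 0,move R,goto H. Now: state=H, head=3, tape[-1..4]=001000 (head:     ^)

Answer: H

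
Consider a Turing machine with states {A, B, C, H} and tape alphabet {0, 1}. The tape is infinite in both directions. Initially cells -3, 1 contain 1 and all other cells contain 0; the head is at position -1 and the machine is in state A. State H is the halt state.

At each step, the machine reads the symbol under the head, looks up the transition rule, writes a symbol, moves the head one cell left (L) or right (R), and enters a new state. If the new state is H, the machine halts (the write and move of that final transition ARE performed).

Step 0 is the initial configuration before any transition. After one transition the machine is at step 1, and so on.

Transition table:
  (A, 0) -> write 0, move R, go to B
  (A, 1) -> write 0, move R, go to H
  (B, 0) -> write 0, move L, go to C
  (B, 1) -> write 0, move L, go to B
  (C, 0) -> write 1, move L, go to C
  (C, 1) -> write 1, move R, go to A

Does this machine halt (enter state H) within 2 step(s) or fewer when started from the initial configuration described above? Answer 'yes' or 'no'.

Step 1: in state A at pos -1, read 0 -> (A,0)->write 0,move R,goto B. Now: state=B, head=0, tape[-4..2]=0100010 (head:     ^)
Step 2: in state B at pos 0, read 0 -> (B,0)->write 0,move L,goto C. Now: state=C, head=-1, tape[-4..2]=0100010 (head:    ^)
After 2 step(s): state = C (not H) -> not halted within 2 -> no

Answer: no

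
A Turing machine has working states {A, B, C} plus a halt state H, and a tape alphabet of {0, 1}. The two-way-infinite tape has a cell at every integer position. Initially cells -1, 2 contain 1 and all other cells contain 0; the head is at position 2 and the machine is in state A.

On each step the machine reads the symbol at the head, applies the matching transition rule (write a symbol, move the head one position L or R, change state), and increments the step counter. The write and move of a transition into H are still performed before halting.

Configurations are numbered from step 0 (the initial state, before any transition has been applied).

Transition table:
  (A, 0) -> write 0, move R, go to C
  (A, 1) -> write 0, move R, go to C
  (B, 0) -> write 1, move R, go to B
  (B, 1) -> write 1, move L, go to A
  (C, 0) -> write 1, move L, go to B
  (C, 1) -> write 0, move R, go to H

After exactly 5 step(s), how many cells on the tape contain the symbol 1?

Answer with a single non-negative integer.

Answer: 2

Derivation:
Step 1: in state A at pos 2, read 1 -> (A,1)->write 0,move R,goto C. Now: state=C, head=3, tape[-2..4]=0100000 (head:      ^)
Step 2: in state C at pos 3, read 0 -> (C,0)->write 1,move L,goto B. Now: state=B, head=2, tape[-2..4]=0100010 (head:     ^)
Step 3: in state B at pos 2, read 0 -> (B,0)->write 1,move R,goto B. Now: state=B, head=3, tape[-2..4]=0100110 (head:      ^)
Step 4: in state B at pos 3, read 1 -> (B,1)->write 1,move L,goto A. Now: state=A, head=2, tape[-2..4]=0100110 (head:     ^)
Step 5: in state A at pos 2, read 1 -> (A,1)->write 0,move R,goto C. Now: state=C, head=3, tape[-2..4]=0100010 (head:      ^)
Cells containing 1 after step 5: {-1, 3} -> 2 cell(s)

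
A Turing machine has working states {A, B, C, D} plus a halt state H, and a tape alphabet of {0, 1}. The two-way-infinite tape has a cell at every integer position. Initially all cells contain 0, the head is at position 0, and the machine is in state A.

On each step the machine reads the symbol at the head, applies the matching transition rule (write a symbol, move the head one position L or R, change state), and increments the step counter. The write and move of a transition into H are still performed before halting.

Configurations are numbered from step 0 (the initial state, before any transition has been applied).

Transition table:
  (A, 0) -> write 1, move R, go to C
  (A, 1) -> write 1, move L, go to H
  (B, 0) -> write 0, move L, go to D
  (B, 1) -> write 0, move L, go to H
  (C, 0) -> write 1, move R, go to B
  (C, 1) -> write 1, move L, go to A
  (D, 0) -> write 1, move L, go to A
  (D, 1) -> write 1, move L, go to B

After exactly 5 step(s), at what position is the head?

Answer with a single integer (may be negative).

Answer: -1

Derivation:
Step 1: in state A at pos 0, read 0 -> (A,0)->write 1,move R,goto C. Now: state=C, head=1, tape[-1..2]=0100 (head:   ^)
Step 2: in state C at pos 1, read 0 -> (C,0)->write 1,move R,goto B. Now: state=B, head=2, tape[-1..3]=01100 (head:    ^)
Step 3: in state B at pos 2, read 0 -> (B,0)->write 0,move L,goto D. Now: state=D, head=1, tape[-1..3]=01100 (head:   ^)
Step 4: in state D at pos 1, read 1 -> (D,1)->write 1,move L,goto B. Now: state=B, head=0, tape[-1..3]=01100 (head:  ^)
Step 5: in state B at pos 0, read 1 -> (B,1)->write 0,move L,goto H. Now: state=H, head=-1, tape[-2..3]=000100 (head:  ^)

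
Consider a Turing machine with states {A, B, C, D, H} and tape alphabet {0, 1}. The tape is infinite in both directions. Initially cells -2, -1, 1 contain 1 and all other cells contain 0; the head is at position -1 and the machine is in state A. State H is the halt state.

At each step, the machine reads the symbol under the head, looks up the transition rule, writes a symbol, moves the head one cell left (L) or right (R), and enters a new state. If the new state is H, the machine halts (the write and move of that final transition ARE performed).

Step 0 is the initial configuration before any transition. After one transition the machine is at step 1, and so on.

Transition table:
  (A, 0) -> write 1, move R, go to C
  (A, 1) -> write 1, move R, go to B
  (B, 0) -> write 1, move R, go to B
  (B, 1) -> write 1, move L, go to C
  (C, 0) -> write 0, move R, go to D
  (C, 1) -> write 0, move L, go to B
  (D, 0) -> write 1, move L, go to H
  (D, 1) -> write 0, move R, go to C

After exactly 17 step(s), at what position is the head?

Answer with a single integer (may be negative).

Answer: 2

Derivation:
Step 1: in state A at pos -1, read 1 -> (A,1)->write 1,move R,goto B. Now: state=B, head=0, tape[-3..2]=011010 (head:    ^)
Step 2: in state B at pos 0, read 0 -> (B,0)->write 1,move R,goto B. Now: state=B, head=1, tape[-3..2]=011110 (head:     ^)
Step 3: in state B at pos 1, read 1 -> (B,1)->write 1,move L,goto C. Now: state=C, head=0, tape[-3..2]=011110 (head:    ^)
Step 4: in state C at pos 0, read 1 -> (C,1)->write 0,move L,goto B. Now: state=B, head=-1, tape[-3..2]=011010 (head:   ^)
Step 5: in state B at pos -1, read 1 -> (B,1)->write 1,move L,goto C. Now: state=C, head=-2, tape[-3..2]=011010 (head:  ^)
Step 6: in state C at pos -2, read 1 -> (C,1)->write 0,move L,goto B. Now: state=B, head=-3, tape[-4..2]=0001010 (head:  ^)
Step 7: in state B at pos -3, read 0 -> (B,0)->write 1,move R,goto B. Now: state=B, head=-2, tape[-4..2]=0101010 (head:   ^)
Step 8: in state B at pos -2, read 0 -> (B,0)->write 1,move R,goto B. Now: state=B, head=-1, tape[-4..2]=0111010 (head:    ^)
Step 9: in state B at pos -1, read 1 -> (B,1)->write 1,move L,goto C. Now: state=C, head=-2, tape[-4..2]=0111010 (head:   ^)
Step 10: in state C at pos -2, read 1 -> (C,1)->write 0,move L,goto B. Now: state=B, head=-3, tape[-4..2]=0101010 (head:  ^)
Step 11: in state B at pos -3, read 1 -> (B,1)->write 1,move L,goto C. Now: state=C, head=-4, tape[-5..2]=00101010 (head:  ^)
Step 12: in state C at pos -4, read 0 -> (C,0)->write 0,move R,goto D. Now: state=D, head=-3, tape[-5..2]=00101010 (head:   ^)
Step 13: in state D at pos -3, read 1 -> (D,1)->write 0,move R,goto C. Now: state=C, head=-2, tape[-5..2]=00001010 (head:    ^)
Step 14: in state C at pos -2, read 0 -> (C,0)->write 0,move R,goto D. Now: state=D, head=-1, tape[-5..2]=00001010 (head:     ^)
Step 15: in state D at pos -1, read 1 -> (D,1)->write 0,move R,goto C. Now: state=C, head=0, tape[-5..2]=00000010 (head:      ^)
Step 16: in state C at pos 0, read 0 -> (C,0)->write 0,move R,goto D. Now: state=D, head=1, tape[-5..2]=00000010 (head:       ^)
Step 17: in state D at pos 1, read 1 -> (D,1)->write 0,move R,goto C. Now: state=C, head=2, tape[-5..3]=000000000 (head:        ^)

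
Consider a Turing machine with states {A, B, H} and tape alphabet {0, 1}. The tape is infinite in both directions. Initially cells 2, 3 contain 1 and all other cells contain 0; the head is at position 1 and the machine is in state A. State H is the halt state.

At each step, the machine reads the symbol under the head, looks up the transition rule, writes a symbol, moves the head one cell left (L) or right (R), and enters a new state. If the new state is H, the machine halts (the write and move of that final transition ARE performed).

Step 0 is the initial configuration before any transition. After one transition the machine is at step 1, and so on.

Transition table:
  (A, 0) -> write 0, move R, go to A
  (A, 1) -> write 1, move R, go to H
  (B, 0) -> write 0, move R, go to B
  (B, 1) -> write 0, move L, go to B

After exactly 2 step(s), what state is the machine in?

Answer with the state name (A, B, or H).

Step 1: in state A at pos 1, read 0 -> (A,0)->write 0,move R,goto A. Now: state=A, head=2, tape[0..4]=00110 (head:   ^)
Step 2: in state A at pos 2, read 1 -> (A,1)->write 1,move R,goto H. Now: state=H, head=3, tape[0..4]=00110 (head:    ^)

Answer: H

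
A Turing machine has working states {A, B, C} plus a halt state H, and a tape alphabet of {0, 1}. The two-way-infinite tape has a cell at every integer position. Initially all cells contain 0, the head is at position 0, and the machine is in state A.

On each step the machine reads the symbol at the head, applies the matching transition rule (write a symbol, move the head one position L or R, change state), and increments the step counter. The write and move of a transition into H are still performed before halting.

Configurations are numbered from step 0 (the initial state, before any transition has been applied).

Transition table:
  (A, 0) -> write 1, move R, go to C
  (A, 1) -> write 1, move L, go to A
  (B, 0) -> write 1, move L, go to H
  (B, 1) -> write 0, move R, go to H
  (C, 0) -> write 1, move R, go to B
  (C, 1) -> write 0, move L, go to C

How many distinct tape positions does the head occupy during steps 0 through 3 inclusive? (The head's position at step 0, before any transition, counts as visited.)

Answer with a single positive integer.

Step 1: in state A at pos 0, read 0 -> (A,0)->write 1,move R,goto C. Now: state=C, head=1, tape[-1..2]=0100 (head:   ^)
Step 2: in state C at pos 1, read 0 -> (C,0)->write 1,move R,goto B. Now: state=B, head=2, tape[-1..3]=01100 (head:    ^)
Step 3: in state B at pos 2, read 0 -> (B,0)->write 1,move L,goto H. Now: state=H, head=1, tape[-1..3]=01110 (head:   ^)
Head positions at steps 0..3: starting at 0, distinct positions visited = {0, 1, 2} -> 3 position(s)

Answer: 3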